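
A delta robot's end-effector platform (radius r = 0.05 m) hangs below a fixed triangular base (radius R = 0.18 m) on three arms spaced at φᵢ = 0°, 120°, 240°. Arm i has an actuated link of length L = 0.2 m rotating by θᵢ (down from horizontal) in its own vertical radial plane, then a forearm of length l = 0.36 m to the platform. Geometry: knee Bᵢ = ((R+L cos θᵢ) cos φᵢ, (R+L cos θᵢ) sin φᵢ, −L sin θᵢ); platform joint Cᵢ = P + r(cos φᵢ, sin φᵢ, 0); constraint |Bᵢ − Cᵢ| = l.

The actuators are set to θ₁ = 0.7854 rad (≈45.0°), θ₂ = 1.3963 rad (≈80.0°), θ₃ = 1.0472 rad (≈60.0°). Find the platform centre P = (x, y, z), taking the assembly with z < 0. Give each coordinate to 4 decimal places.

(0.0829, -0.0634, -0.4415)

arm 1 at φ=0.0°: ρ1 = 0.2714;  centre 1 = (0.2714, 0.0000, -0.1414)
centre 2 = (0.1647·cos120.0°, 0.1647·sin120.0°, -0.1970) = (-0.0824, 0.1427, -0.1970)
arm 3 at φ=240.0°: ρ3 = 0.2300;  centre 3 = (-0.1150, -0.1992, -0.1732)
|centre ₂|²−|centre ₁|² = -0.0277;  |centre ₃|²−|centre ₁|² = -0.0108
linear system: -0.7076x+0.2853y = -0.0277−-0.1111z; -0.7728x+-0.3984y = -0.0108−-0.0636z
Cramer: x(z) = 0.0281-0.1242z;  y(z) = -0.0275+0.0814z
sphere 1 gives Az²+Bz+C=0 with A=1.0220, B=0.3388, C=-0.0496;  B²−4AC=0.3177;  roots -0.4415, 0.1100;  negative root z = -0.4415
x = 0.0829, y = -0.0634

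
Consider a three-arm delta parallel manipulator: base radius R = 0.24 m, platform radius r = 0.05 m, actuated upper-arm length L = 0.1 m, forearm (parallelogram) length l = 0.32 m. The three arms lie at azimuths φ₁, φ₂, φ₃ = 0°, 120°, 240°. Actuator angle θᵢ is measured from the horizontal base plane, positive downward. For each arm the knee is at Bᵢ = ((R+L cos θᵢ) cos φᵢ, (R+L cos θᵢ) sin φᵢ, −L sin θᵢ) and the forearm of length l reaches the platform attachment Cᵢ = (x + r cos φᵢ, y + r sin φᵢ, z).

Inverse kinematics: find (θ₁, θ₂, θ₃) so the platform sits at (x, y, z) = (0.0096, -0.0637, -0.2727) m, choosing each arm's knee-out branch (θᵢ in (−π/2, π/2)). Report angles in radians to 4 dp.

θ₁ = 0.8723, θ₂ = 1.3958, θ₃ = 0.5235

rotate P by −φ1: (0.0096, -0.0637, -0.2727)
  e−x'=0.1804;  (l²−L²−(e−x')²−y'²−z²)/2L = -0.0928
  γ=atan2(-0.2727,0.1804)=-0.9864;  ψ=arccos(-0.2839)=1.8587;  θ1=γ+ψ≈0.8723
φ2=120.0° → target in arm frame (-0.0600, 0.0235)
  e−x'=0.2500;  (l²−L²−(e−x')²−y'²−z²)/2L = -0.2250
  √(A²+B²)=0.3699;  θ2 = -0.8289+2.2247 ≈ 1.3958
φ3=240.0° → target in arm frame (0.0504, 0.0402)
  A cos θ + B sin θ = C:  0.1396·cos θ + -0.2727·sin θ = -0.0154
  θ3 = atan2(B,A) + arccos(C/0.3064) = 0.5235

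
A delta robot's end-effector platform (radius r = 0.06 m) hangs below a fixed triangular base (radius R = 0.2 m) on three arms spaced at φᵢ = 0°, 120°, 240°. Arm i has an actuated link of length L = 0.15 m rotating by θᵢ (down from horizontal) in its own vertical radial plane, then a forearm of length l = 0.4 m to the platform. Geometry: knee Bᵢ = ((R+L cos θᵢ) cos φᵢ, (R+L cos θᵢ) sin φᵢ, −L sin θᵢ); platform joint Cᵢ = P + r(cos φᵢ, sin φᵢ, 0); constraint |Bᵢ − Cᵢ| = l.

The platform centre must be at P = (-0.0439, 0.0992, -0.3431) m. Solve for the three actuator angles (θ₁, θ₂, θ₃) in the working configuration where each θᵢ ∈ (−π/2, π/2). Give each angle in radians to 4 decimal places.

rotate P by −φ1: (-0.0439, 0.0992, -0.3431)
  e−x'=0.1839;  (l²−L²−(e−x')²−y'²−z²)/2L = -0.0796
  γ=atan2(-0.3431,0.1839)=-1.0788;  ψ=arccos(-0.2045)=1.7767;  θ1=γ+ψ≈0.6979
φ2=120.0° → target in arm frame (0.1079, -0.0116)
  A=0.0321, B=-0.3431, C=(l²−L²−A²−y'²−z²)/(2L)=0.0621
  θ2 = atan2(B,A) + arccos(C/0.3446) = -0.0876
rotate P by −φ3: (-0.0640, -0.0876, -0.3431)
  e−x'=0.2040;  (l²−L²−(e−x')²−y'²−z²)/2L = -0.0983
  √(A²+B²)=0.3991;  θ3 = -1.0345+1.8197 ≈ 0.7852

θ₁ = 0.6979, θ₂ = -0.0876, θ₃ = 0.7852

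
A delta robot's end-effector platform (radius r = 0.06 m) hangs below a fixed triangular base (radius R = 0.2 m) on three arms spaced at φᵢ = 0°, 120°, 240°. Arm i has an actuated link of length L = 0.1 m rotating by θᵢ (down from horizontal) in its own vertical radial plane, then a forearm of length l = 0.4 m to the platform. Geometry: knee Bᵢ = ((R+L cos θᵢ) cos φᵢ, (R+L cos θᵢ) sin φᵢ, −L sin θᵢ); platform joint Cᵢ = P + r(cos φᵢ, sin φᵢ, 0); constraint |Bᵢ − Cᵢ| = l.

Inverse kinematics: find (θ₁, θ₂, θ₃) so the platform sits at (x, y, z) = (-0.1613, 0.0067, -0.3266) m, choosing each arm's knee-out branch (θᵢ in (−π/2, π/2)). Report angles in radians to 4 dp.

φ1=0.0° → target in arm frame (-0.1613, 0.0067)
  A cos θ + B sin θ = C:  0.3013·cos θ + -0.3266·sin θ = -0.2375
  θ1 = atan2(B,A) + arccos(C/0.4444) = 1.3089
rotate P by −φ2: (0.0865, 0.1363, -0.3266)
  A=0.0535, B=-0.3266, C=(l²−L²−A²−y'²−z²)/(2L)=0.1094
  γ=atan2(-0.3266,0.0535)=-1.4083;  ψ=arccos(0.3305)=1.2340;  θ2=γ+ψ≈-0.1743
arm 3 (φ=240.0°): x'=0.0748, y'=-0.1430
  A cos θ + B sin θ = C:  0.0652·cos θ + -0.3266·sin θ = 0.0931
  θ3 = atan2(B,A) + arccos(C/0.3330) = -0.0865

θ₁ = 1.3089, θ₂ = -0.1743, θ₃ = -0.0865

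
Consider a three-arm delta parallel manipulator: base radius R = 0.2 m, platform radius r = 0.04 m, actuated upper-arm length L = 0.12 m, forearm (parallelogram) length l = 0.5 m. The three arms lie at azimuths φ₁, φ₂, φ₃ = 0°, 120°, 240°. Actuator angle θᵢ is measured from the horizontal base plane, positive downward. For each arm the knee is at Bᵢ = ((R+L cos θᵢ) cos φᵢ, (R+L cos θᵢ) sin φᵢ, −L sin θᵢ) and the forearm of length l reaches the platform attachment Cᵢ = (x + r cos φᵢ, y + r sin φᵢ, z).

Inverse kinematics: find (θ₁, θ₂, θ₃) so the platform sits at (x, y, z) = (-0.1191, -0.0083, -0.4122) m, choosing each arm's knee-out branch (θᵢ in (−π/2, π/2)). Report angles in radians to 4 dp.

arm 1 (φ=0.0°): x'=-0.1191, y'=-0.0083
  e−x'=0.2791;  (l²−L²−(e−x')²−y'²−z²)/2L = -0.0511
  γ=atan2(-0.4122,0.2791)=-0.9756;  ψ=arccos(-0.1027)=1.6737;  θ1=γ+ψ≈0.6981
arm 2 (φ=120.0°): x'=0.0524, y'=0.1073
  A=0.1076, B=-0.4122, C=(l²−L²−A²−y'²−z²)/(2L)=0.1775
  √(A²+B²)=0.4260;  θ2 = -1.3154+1.1411 ≈ -0.1743
φ3=240.0° → target in arm frame (0.0667, -0.0990)
  e−x'=0.0933;  (l²−L²−(e−x')²−y'²−z²)/2L = 0.1966
  θ3 = atan2(B,A) + arccos(C/0.4226) = -0.2615

θ₁ = 0.6981, θ₂ = -0.1743, θ₃ = -0.2615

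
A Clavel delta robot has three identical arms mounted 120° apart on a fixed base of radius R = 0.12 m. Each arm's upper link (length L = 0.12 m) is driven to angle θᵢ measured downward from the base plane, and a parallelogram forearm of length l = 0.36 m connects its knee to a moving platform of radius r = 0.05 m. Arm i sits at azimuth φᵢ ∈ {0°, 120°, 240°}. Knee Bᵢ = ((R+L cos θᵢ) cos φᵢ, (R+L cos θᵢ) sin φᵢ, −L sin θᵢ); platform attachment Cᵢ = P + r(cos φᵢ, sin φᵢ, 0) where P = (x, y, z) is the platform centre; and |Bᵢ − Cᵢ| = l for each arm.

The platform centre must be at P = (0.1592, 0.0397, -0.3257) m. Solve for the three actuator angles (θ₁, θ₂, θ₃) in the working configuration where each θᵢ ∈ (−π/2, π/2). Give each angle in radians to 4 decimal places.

φ1=0.0° → target in arm frame (0.1592, 0.0397)
  e−x'=-0.0892;  (l²−L²−(e−x')²−y'²−z²)/2L = -0.0017
  γ=atan2(-0.3257,-0.0892)=-1.8381;  ψ=arccos(-0.0051)=1.5759;  θ1=γ+ψ≈-0.2622
rotate P by −φ2: (-0.0452, -0.1577, -0.3257)
  A=0.1152, B=-0.3257, C=(l²−L²−A²−y'²−z²)/(2L)=-0.1210
  θ2 = atan2(B,A) + arccos(C/0.3455) = 0.6977
rotate P by −φ3: (-0.1140, 0.1180, -0.3257)
  A cos θ + B sin θ = C:  0.1840·cos θ + -0.3257·sin θ = -0.1611
  γ=atan2(-0.3257,0.1840)=-1.0566;  ψ=arccos(-0.4306)=2.0160;  θ3=γ+ψ≈0.9594

θ₁ = -0.2622, θ₂ = 0.6977, θ₃ = 0.9594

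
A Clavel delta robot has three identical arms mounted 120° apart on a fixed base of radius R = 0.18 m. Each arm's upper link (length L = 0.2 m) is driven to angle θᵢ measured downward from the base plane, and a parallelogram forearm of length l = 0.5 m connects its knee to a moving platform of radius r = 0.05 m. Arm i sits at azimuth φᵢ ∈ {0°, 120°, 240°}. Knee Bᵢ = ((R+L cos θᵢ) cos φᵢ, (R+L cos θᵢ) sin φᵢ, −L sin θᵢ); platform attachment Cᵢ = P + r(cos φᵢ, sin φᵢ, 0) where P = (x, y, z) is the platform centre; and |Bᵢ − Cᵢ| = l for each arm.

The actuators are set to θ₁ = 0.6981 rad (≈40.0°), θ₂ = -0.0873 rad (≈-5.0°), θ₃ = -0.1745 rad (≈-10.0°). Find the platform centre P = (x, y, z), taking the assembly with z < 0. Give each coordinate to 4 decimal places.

(-0.1461, -0.0115, -0.3847)

arm 1 at φ=0.0°: ρ1 = 0.2832;  O1 = (0.2832, 0.0000, -0.1286)
arm 2 at φ=120.0°: ρ2 = 0.3292;  O2 = (-0.1646, 0.2851, 0.0174)
O3 = (0.3270·cos240.0°, 0.3270·sin240.0°, 0.0347) = (-0.1635, -0.2832, 0.0347)
eliminate P² terms by subtracting sphere 1 from 2 and 3
linear system: -0.8957x+0.5703y = 0.0120−0.2920z; -0.8934x+-0.5663y = 0.0114−0.3266z
det = 1.0167;  x = -0.0130+0.3458z,  y = 0.0005+0.0311z
into |P−O₁|² = l²: 1.1205z² + 0.0522z + -0.1457 = 0;  Δ = 0.6558;  z = -0.3847 or 0.3380 → z<0 root = -0.3847
x = -0.1461, y = -0.0115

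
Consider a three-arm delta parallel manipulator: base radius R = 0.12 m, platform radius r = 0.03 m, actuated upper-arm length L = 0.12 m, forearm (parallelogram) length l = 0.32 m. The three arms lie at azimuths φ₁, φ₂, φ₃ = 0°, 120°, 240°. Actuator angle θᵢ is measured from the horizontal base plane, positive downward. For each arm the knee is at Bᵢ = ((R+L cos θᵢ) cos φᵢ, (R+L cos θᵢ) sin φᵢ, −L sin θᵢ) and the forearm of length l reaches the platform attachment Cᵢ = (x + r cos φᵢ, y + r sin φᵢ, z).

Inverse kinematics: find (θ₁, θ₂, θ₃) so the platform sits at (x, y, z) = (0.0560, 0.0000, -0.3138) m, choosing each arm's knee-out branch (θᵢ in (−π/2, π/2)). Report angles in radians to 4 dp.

rotate P by −φ1: (0.0560, 0.0000, -0.3138)
  A=0.0340, B=-0.3138, C=(l²−L²−A²−y'²−z²)/(2L)=-0.0484
  √(A²+B²)=0.3156;  θ1 = -1.4629+1.7249 ≈ 0.2620
arm 2 (φ=120.0°): x'=-0.0280, y'=-0.0485
  A cos θ + B sin θ = C:  0.1180·cos θ + -0.3138·sin θ = -0.1114
  √(A²+B²)=0.3353;  θ2 = -1.2111+1.9097 ≈ 0.6985
φ3=240.0° → target in arm frame (-0.0280, 0.0485)
  A=0.1180, B=-0.3138, C=(l²−L²−A²−y'²−z²)/(2L)=-0.1114
  γ=atan2(-0.3138,0.1180)=-1.2111;  ψ=arccos(-0.3324)=1.9097;  θ3=γ+ψ≈0.6985

θ₁ = 0.2620, θ₂ = 0.6985, θ₃ = 0.6985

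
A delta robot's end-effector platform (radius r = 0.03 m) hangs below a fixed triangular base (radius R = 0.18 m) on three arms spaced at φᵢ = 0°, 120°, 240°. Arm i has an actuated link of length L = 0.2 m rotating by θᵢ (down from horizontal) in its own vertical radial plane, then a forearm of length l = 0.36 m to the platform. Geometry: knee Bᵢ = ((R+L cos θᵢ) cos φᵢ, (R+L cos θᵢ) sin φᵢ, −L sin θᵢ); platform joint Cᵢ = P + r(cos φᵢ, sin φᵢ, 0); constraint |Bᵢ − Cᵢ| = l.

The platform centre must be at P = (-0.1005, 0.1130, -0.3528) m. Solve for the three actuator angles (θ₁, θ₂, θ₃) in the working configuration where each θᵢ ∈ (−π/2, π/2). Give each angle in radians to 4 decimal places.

θ₁ = 1.3091, θ₂ = 0.2619, θ₃ = 1.1347

rotate P by −φ1: (-0.1005, 0.1130, -0.3528)
  e−x'=0.2505;  (l²−L²−(e−x')²−y'²−z²)/2L = -0.2760
  √(A²+B²)=0.4327;  θ1 = -0.9534+2.2624 ≈ 1.3091
φ2=120.0° → target in arm frame (0.1481, 0.0305)
  e−x'=0.0019;  (l²−L²−(e−x')²−y'²−z²)/2L = -0.0895
  γ=atan2(-0.3528,0.0019)=-1.5654;  ψ=arccos(-0.2537)=1.8273;  θ2=γ+ψ≈0.2619
rotate P by −φ3: (-0.0476, -0.1435, -0.3528)
  e−x'=0.1976;  (l²−L²−(e−x')²−y'²−z²)/2L = -0.2363
  √(A²+B²)=0.4044;  θ3 = -1.0602+2.1949 ≈ 1.1347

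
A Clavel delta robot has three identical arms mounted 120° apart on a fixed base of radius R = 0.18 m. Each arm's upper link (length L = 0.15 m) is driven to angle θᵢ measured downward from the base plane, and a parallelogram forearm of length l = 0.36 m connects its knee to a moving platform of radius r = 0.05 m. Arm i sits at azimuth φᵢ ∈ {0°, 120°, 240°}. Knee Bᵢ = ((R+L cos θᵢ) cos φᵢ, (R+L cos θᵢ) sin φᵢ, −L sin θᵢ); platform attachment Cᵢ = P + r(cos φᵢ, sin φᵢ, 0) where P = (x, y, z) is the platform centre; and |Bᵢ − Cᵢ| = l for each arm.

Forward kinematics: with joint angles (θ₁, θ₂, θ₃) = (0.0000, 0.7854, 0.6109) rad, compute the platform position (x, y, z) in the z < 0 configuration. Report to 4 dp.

arm 1 at φ=0.0°: ρ1 = 0.2800;  S1 = (0.2800, 0.0000, 0.0000)
arm 2 at φ=120.0°: ρ2 = 0.2361;  S2 = (-0.1180, 0.2044, -0.1061)
S3 = (0.2529·cos240.0°, 0.2529·sin240.0°, -0.0860) = (-0.1264, -0.2190, -0.0860)
eliminate P² terms by subtracting sphere 1 from 2 and 3
[-0.7961 0.4089 -0.2121]·P = -0.0114;  [-0.8129 -0.4380 -0.1721]·P = -0.0071
det = 0.6810;  x = 0.0116+-0.2397z,  y = -0.0054+0.0521z
sphere 1 gives Az²+Bz+C=0 with A=1.0602, B=0.1281, C=-0.0575;  B²−4AC=0.2604;  roots -0.3011, 0.1802;  negative root z = -0.3011
x = 0.0838, y = -0.0211

(0.0838, -0.0211, -0.3011)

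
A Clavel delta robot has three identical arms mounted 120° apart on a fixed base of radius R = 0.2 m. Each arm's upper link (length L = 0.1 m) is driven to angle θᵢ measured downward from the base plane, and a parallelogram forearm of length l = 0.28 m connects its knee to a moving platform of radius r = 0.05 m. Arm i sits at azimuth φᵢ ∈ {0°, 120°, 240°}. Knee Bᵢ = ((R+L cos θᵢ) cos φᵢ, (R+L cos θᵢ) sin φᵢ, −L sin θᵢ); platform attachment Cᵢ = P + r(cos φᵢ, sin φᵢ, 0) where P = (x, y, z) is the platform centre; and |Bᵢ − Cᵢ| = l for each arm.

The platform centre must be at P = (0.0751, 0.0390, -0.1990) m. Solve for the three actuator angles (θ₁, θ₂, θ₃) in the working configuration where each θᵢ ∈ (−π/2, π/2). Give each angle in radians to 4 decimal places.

arm 1 (φ=0.0°): x'=0.0751, y'=0.0390
  e−x'=0.0749;  (l²−L²−(e−x')²−y'²−z²)/2L = 0.1083
  γ=atan2(-0.1990,0.0749)=-1.2108;  ψ=arccos(0.5095)=1.0362;  θ1=γ+ψ≈-0.1747
rotate P by −φ2: (-0.0038, -0.0845, -0.1990)
  A cos θ + B sin θ = C:  0.1538·cos θ + -0.1990·sin θ = -0.0100
  √(A²+B²)=0.2515;  θ2 = -0.9129+1.6105 ≈ 0.6976
φ3=240.0° → target in arm frame (-0.0713, 0.0455)
  A cos θ + B sin θ = C:  0.2213·cos θ + -0.1990·sin θ = -0.1113
  √(A²+B²)=0.2976;  θ3 = -0.7323+1.9541 ≈ 1.2217

θ₁ = -0.1747, θ₂ = 0.6976, θ₃ = 1.2217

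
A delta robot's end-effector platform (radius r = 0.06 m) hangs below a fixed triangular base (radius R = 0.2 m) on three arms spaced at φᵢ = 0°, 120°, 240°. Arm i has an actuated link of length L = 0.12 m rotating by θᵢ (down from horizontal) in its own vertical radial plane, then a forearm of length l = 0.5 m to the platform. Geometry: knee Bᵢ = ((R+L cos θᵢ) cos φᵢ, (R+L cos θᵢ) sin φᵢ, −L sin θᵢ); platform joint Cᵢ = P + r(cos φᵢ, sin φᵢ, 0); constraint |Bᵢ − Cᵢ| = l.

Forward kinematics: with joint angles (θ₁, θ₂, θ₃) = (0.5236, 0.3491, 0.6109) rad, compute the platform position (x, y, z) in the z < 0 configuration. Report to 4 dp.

(-0.0068, 0.0367, -0.4911)

O1 = (0.2439·cos0.0°, 0.2439·sin0.0°, -0.0600) = (0.2439, 0.0000, -0.0600)
O2 = (0.2528·cos120.0°, 0.2528·sin120.0°, -0.0410) = (-0.1264, 0.2189, -0.0410)
φ3=240.0°: virtual centre (-0.1191, -0.2064, -0.0688), radius l
subtract pairs → two planes through P
[-0.7406 0.4378 0.0379]·P = 0.0025;  [-0.7261 -0.4127 -0.0177]·P = -0.0016
Cramer: x(z) = -0.0005+0.0127z;  y(z) = 0.0048-0.0651z
into |P−O₁|² = l²: 1.0044z² + 0.1132z + -0.1866 = 0;  Δ = 0.7626;  z = -0.4911 or 0.3784 → z<0 root = -0.4911
x = -0.0068, y = 0.0367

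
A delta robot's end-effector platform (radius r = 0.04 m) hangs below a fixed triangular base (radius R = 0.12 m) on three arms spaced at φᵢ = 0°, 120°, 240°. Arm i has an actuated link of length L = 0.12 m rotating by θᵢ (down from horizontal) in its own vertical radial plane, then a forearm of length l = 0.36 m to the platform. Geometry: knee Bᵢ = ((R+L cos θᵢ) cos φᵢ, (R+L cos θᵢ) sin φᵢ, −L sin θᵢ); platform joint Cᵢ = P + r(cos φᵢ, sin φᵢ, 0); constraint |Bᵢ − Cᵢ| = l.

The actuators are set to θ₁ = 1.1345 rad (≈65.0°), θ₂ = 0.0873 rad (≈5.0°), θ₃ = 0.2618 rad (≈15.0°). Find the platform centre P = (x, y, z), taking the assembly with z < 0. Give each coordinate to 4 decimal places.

S1 = (0.1307·cos0.0°, 0.1307·sin0.0°, -0.1088) = (0.1307, 0.0000, -0.1088)
arm 2 at φ=120.0°: ρ2 = 0.1995;  S2 = (-0.0998, 0.1728, -0.0105)
arm 3 at φ=240.0°: ρ3 = 0.1959;  S3 = (-0.0980, -0.1697, -0.0311)
eliminate P² terms by subtracting sphere 1 from 2 and 3
linear system: -0.4610x+0.3456y = 0.0110−0.1966z; -0.4573x+-0.3393y = 0.0104−0.1554z
Cramer: x(z) = -0.0233+0.3829z;  y(z) = 0.0007-0.0581z
sphere 1 gives Az²+Bz+C=0 with A=1.1500, B=0.0995, C=-0.0940;  B²−4AC=0.4425;  roots -0.3324, 0.2460;  negative root z = -0.3324
x = -0.1506, y = 0.0200

(-0.1506, 0.0200, -0.3324)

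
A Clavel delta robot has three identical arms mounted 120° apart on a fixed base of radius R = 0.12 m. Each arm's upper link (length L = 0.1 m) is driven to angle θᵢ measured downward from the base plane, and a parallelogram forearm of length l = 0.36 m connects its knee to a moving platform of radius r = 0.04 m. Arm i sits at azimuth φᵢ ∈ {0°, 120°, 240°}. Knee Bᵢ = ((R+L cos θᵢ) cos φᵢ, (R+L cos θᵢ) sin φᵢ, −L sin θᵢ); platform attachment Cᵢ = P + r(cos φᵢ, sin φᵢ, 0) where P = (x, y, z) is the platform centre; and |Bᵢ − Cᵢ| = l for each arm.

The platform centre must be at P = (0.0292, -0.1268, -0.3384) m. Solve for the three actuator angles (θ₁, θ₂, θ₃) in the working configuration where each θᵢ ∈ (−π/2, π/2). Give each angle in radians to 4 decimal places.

rotate P by −φ1: (0.0292, -0.1268, -0.3384)
  A=0.0508, B=-0.3384, C=(l²−L²−A²−y'²−z²)/(2L)=-0.0679
  √(A²+B²)=0.3422;  θ1 = -1.4218+1.7705 ≈ 0.3487
φ2=120.0° → target in arm frame (-0.1244, 0.0381)
  A cos θ + B sin θ = C:  0.2044·cos θ + -0.3384·sin θ = -0.1908
  θ2 = atan2(B,A) + arccos(C/0.3953) = 1.0469
rotate P by −φ3: (0.0952, 0.0887, -0.3384)
  A=-0.0152, B=-0.3384, C=(l²−L²−A²−y'²−z²)/(2L)=-0.0151
  γ=atan2(-0.3384,-0.0152)=-1.6157;  ψ=arccos(-0.0445)=1.6153;  θ3=γ+ψ≈-0.0005

θ₁ = 0.3487, θ₂ = 1.0469, θ₃ = -0.0005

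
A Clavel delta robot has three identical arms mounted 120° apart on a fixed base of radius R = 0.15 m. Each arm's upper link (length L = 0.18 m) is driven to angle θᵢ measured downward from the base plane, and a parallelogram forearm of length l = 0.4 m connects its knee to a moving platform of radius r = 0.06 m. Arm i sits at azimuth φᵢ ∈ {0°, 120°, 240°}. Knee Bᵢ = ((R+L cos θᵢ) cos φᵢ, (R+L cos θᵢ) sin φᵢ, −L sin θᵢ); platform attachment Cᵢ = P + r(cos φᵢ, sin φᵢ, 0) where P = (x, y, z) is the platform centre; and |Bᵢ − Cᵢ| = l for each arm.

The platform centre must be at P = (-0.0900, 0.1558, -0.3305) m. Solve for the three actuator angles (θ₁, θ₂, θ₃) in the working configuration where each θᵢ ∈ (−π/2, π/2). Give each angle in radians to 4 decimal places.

θ₁ = 0.7853, θ₂ = -0.3492, θ₃ = 0.7851

φ1=0.0° → target in arm frame (-0.0900, 0.1558)
  A cos θ + B sin θ = C:  0.1800·cos θ + -0.3305·sin θ = -0.1064
  √(A²+B²)=0.3763;  θ1 = -1.0721+1.8574 ≈ 0.7853
rotate P by −φ2: (0.1799, 0.0000, -0.3305)
  A=-0.0899, B=-0.3305, C=(l²−L²−A²−y'²−z²)/(2L)=0.0286
  θ2 = atan2(B,A) + arccos(C/0.3425) = -0.3492
φ3=240.0° → target in arm frame (-0.0899, -0.1558)
  A=0.1799, B=-0.3305, C=(l²−L²−A²−y'²−z²)/(2L)=-0.1064
  θ3 = atan2(B,A) + arccos(C/0.3763) = 0.7851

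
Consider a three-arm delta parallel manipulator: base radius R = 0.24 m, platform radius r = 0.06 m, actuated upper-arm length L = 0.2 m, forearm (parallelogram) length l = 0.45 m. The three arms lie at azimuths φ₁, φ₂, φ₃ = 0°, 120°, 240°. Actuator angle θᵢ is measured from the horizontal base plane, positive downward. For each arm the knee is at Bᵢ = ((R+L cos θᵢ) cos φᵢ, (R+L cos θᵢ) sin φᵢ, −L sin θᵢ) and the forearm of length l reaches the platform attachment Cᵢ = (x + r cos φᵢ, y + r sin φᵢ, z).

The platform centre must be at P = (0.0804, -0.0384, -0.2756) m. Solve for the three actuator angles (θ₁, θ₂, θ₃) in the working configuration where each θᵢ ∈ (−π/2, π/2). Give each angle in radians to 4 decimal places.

φ1=0.0° → target in arm frame (0.0804, -0.0384)
  e−x'=0.0996;  (l²−L²−(e−x')²−y'²−z²)/2L = 0.1879
  γ=atan2(-0.2756,0.0996)=-1.2240;  ψ=arccos(0.6411)=0.8749;  θ1=γ+ψ≈-0.3492
rotate P by −φ2: (-0.0735, -0.0504, -0.2756)
  e−x'=0.2535;  (l²−L²−(e−x')²−y'²−z²)/2L = 0.0494
  θ2 = atan2(B,A) + arccos(C/0.3744) = 0.6112
φ3=240.0° → target in arm frame (-0.0069, 0.0888)
  A cos θ + B sin θ = C:  0.1869·cos θ + -0.2756·sin θ = 0.1093
  γ=atan2(-0.2756,0.1869)=-0.9748;  ψ=arccos(0.3281)=1.2365;  θ3=γ+ψ≈0.2617

θ₁ = -0.3492, θ₂ = 0.6112, θ₃ = 0.2617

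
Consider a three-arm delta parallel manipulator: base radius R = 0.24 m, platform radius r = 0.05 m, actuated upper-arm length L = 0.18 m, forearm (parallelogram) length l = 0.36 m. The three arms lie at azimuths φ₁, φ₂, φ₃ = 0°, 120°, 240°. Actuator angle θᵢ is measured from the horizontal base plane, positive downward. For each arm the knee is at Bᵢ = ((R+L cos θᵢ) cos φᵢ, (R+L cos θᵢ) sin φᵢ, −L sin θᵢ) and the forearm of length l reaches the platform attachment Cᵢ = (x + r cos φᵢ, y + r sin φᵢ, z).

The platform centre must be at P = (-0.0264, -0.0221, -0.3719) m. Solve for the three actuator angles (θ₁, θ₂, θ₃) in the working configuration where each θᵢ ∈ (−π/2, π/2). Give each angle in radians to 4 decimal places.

θ₁ = 1.1345, θ₂ = 1.0470, θ₃ = 0.8729

arm 1 (φ=0.0°): x'=-0.0264, y'=-0.0221
  A=0.2164, B=-0.3719, C=(l²−L²−A²−y'²−z²)/(2L)=-0.2456
  γ=atan2(-0.3719,0.2164)=-1.0438;  ψ=arccos(-0.5709)=2.1784;  θ1=γ+ψ≈1.1345
φ2=120.0° → target in arm frame (-0.0059, 0.0339)
  e−x'=0.1959;  (l²−L²−(e−x')²−y'²−z²)/2L = -0.2240
  θ2 = atan2(B,A) + arccos(C/0.4204) = 1.0470
rotate P by −φ3: (0.0323, -0.0118, -0.3719)
  A cos θ + B sin θ = C:  0.1577·cos θ + -0.3719·sin θ = -0.1836
  √(A²+B²)=0.4039;  θ3 = -1.1698+2.0427 ≈ 0.8729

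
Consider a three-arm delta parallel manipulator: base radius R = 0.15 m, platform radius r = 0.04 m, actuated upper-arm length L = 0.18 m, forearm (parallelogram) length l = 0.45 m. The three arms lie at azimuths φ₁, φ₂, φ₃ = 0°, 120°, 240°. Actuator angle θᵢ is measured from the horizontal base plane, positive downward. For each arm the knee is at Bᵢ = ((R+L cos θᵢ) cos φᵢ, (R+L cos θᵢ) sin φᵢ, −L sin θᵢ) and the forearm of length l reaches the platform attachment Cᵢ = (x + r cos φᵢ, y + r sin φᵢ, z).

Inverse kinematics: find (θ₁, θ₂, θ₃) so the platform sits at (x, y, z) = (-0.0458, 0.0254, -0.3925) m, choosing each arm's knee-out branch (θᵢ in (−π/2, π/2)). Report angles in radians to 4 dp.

θ₁ = 0.4363, θ₂ = 0.0869, θ₃ = 0.2616

φ1=0.0° → target in arm frame (-0.0458, 0.0254)
  A cos θ + B sin θ = C:  0.1558·cos θ + -0.3925·sin θ = -0.0247
  √(A²+B²)=0.4223;  θ1 = -1.1929+1.6292 ≈ 0.4363
rotate P by −φ2: (0.0449, 0.0270, -0.3925)
  A=0.0651, B=-0.3925, C=(l²−L²−A²−y'²−z²)/(2L)=0.0308
  γ=atan2(-0.3925,0.0651)=-1.4064;  ψ=arccos(0.0773)=1.4934;  θ2=γ+ψ≈0.0869
φ3=240.0° → target in arm frame (0.0009, -0.0524)
  e−x'=0.1091;  (l²−L²−(e−x')²−y'²−z²)/2L = 0.0039
  γ=atan2(-0.3925,0.1091)=-1.2997;  ψ=arccos(0.0095)=1.5613;  θ3=γ+ψ≈0.2616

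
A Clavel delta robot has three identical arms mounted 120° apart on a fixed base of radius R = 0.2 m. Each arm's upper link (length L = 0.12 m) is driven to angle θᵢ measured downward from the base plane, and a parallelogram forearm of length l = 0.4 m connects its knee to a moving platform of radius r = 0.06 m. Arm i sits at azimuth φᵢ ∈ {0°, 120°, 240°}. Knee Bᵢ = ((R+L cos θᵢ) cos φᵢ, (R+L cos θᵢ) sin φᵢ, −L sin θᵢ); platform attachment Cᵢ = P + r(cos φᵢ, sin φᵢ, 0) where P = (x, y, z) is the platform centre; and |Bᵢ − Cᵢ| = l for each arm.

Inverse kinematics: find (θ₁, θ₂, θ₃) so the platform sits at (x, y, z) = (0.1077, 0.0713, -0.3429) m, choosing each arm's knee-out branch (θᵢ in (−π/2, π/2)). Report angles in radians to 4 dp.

φ1=0.0° → target in arm frame (0.1077, 0.0713)
  A=0.0323, B=-0.3429, C=(l²−L²−A²−y'²−z²)/(2L)=0.0912
  θ1 = atan2(B,A) + arccos(C/0.3444) = -0.1741
arm 2 (φ=120.0°): x'=0.0079, y'=-0.1289
  A cos θ + B sin θ = C:  0.1321·cos θ + -0.3429·sin θ = -0.0252
  √(A²+B²)=0.3675;  θ2 = -1.2031+1.6395 ≈ 0.4364
rotate P by −φ3: (-0.1156, 0.0576, -0.3429)
  e−x'=0.2556;  (l²−L²−(e−x')²−y'²−z²)/2L = -0.1693
  θ3 = atan2(B,A) + arccos(C/0.4277) = 1.0475

θ₁ = -0.1741, θ₂ = 0.4364, θ₃ = 1.0475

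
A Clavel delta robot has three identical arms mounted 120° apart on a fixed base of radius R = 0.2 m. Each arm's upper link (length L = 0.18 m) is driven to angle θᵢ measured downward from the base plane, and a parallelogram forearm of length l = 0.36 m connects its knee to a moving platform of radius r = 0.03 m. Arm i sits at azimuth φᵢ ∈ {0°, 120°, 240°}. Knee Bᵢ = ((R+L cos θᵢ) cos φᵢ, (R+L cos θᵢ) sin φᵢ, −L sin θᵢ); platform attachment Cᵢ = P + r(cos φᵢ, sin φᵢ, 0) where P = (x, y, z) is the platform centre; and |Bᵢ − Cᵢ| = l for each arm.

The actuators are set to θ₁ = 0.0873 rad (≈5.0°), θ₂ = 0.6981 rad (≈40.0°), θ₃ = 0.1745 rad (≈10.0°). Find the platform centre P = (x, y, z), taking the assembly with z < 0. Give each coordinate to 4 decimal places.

(0.0280, -0.0386, -0.1734)

arm 1 at φ=0.0°: ρ1 = 0.3493;  centre 1 = (0.3493, 0.0000, -0.0157)
φ2=120.0°: virtual centre (-0.1539, 0.2666, -0.1157), radius l
centre 3 = (0.3473·cos240.0°, 0.3473·sin240.0°, -0.0313) = (-0.1736, -0.3007, -0.0313)
|centre ₂|²−|centre ₁|² = -0.0141;  |centre ₃|²−|centre ₁|² = -0.0007
[-1.0065 0.5333 -0.2000]·P = -0.0141;  [-1.0459 -0.6015 -0.0311]·P = -0.0007
Cramer: x(z) = 0.0076-0.1177z;  y(z) = -0.0121+0.1529z
into |P−centre ₁|² = l²: 1.0372z² + 0.1081z + -0.0124 = 0;  Δ = 0.0633;  z = -0.1734 or 0.0692 → z<0 root = -0.1734
x = 0.0280, y = -0.0386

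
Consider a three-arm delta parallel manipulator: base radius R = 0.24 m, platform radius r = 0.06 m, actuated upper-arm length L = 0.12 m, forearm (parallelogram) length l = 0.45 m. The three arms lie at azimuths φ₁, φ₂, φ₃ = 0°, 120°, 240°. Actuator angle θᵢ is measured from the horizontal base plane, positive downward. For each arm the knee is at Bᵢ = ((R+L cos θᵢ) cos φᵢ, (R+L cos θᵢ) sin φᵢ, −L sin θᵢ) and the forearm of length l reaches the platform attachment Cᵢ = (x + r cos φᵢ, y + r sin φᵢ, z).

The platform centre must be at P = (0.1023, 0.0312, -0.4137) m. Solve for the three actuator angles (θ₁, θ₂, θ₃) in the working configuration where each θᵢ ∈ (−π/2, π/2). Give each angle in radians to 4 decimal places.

θ₁ = 0.0871, θ₂ = 0.7855, θ₃ = 1.0474

rotate P by −φ1: (0.1023, 0.0312, -0.4137)
  e−x'=0.0777;  (l²−L²−(e−x')²−y'²−z²)/2L = 0.0414
  θ1 = atan2(B,A) + arccos(C/0.4209) = 0.0871
rotate P by −φ2: (-0.0241, -0.1042, -0.4137)
  e−x'=0.2041;  (l²−L²−(e−x')²−y'²−z²)/2L = -0.1482
  θ2 = atan2(B,A) + arccos(C/0.4613) = 0.7855
φ3=240.0° → target in arm frame (-0.0782, 0.0730)
  A=0.2582, B=-0.4137, C=(l²−L²−A²−y'²−z²)/(2L)=-0.2293
  √(A²+B²)=0.4876;  θ3 = -1.0129+2.0603 ≈ 1.0474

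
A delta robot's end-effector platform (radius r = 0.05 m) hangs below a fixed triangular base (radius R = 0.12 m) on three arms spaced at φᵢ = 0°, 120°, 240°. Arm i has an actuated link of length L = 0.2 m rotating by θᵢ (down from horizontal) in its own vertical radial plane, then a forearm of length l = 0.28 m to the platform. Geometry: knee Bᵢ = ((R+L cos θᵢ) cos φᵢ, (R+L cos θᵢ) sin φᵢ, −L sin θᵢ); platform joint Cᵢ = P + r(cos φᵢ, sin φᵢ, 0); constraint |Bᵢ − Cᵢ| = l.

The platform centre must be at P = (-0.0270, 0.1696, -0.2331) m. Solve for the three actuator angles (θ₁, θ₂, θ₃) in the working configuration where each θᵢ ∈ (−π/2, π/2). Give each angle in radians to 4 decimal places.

θ₁ = 0.9598, θ₂ = -0.0874, θ₃ = 1.3089

arm 1 (φ=0.0°): x'=-0.0270, y'=0.1696
  e−x'=0.0970;  (l²−L²−(e−x')²−y'²−z²)/2L = -0.1353
  √(A²+B²)=0.2525;  θ1 = -1.1765+2.1362 ≈ 0.9598
φ2=120.0° → target in arm frame (0.1604, -0.0614)
  e−x'=-0.0904;  (l²−L²−(e−x')²−y'²−z²)/2L = -0.0697
  √(A²+B²)=0.2500;  θ2 = -1.9407+1.8533 ≈ -0.0874
φ3=240.0° → target in arm frame (-0.1334, -0.1082)
  A=0.2034, B=-0.2331, C=(l²−L²−A²−y'²−z²)/(2L)=-0.1725
  θ3 = atan2(B,A) + arccos(C/0.3094) = 1.3089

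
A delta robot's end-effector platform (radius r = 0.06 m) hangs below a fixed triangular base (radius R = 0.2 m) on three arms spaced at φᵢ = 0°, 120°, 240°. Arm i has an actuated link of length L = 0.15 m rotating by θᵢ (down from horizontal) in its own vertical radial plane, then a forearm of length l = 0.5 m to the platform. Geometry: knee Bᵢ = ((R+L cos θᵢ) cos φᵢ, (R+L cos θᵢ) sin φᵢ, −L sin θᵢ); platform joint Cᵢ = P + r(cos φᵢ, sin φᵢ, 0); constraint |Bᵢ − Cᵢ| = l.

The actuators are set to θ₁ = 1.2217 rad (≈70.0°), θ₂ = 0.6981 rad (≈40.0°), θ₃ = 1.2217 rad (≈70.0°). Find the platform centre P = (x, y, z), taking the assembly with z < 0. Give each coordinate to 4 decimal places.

arm 1 at φ=0.0°: (R−r)+L cos θ1 = 0.1913;  O1 = (0.1913, 0.0000, -0.1410)
φ2=120.0°: virtual centre (-0.1275, 0.2208, -0.0964), radius l
arm 3 at φ=240.0°: (R−r)+L cos θ3 = 0.1913;  O3 = (-0.0957, -0.1657, -0.1410)
|O₂|²−|O₁|² = 0.0178;  |O₃|²−|O₁|² = 0.0000
linear system: -0.6375x+0.4415y = 0.0178−0.0891z; -0.5739x+-0.3314y = 0.0000−0.0000z
det = 0.4646;  x = -0.0127+0.0635z,  y = 0.0220+-0.1100z
into |P−O₁|² = l²: 1.0161z² + 0.2511z + -0.1880 = 0;  Δ = 0.8273;  z = -0.5711 or 0.3240 → z<0 root = -0.5711
x = -0.0490, y = 0.0848

(-0.0490, 0.0848, -0.5711)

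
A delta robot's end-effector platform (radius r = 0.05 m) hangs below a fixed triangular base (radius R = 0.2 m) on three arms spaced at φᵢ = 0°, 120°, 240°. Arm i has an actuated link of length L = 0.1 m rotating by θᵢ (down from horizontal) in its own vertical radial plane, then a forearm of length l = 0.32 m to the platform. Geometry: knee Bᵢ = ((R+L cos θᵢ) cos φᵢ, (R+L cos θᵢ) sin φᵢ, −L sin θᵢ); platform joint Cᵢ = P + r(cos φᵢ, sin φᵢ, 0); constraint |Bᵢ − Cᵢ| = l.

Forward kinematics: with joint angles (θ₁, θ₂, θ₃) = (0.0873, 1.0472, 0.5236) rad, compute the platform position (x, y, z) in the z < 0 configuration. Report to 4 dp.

(0.0585, -0.0427, -0.2618)

φ1=0.0°: virtual centre (0.2496, 0.0000, -0.0087), radius l
arm 2 at φ=120.0°: (R−r)+L cos θ2 = 0.2000;  O2 = (-0.1000, 0.1732, -0.0866)
φ3=240.0°: virtual centre (-0.1183, -0.2049, -0.0500), radius l
|O₂|²−|O₁|² = -0.0149;  |O₃|²−|O₁|² = -0.0039
[-0.6992 0.3464 -0.1558]·P = -0.0149;  [-0.7358 -0.4098 -0.0826]·P = -0.0039
Cramer: x(z) = 0.0138-0.1707z;  y(z) = -0.0152+0.1051z
quadratic in z: (1.0402)z²+(0.0948)z+(-0.0465)=0, √Δ=0.4498 → z ∈ {-0.2618, 0.1707}; z = -0.2618 (taking z<0)
x = 0.0585, y = -0.0427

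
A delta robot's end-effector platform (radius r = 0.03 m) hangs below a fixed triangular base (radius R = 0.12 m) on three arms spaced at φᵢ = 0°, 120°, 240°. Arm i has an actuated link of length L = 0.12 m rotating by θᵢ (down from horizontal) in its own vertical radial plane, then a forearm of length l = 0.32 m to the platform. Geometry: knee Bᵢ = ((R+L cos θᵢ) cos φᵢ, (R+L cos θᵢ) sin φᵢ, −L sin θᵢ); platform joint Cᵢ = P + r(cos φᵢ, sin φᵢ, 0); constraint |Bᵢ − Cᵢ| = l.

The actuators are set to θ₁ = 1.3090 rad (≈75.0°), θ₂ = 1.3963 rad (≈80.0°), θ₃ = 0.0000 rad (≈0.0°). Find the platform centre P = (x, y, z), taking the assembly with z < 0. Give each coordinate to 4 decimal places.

(-0.0744, -0.1538, -0.3173)

O1 = (0.1211·cos0.0°, 0.1211·sin0.0°, -0.1159) = (0.1211, 0.0000, -0.1159)
O2 = (0.1108·cos120.0°, 0.1108·sin120.0°, -0.1182) = (-0.0554, 0.0960, -0.1182)
O3 = (0.2100·cos240.0°, 0.2100·sin240.0°, 0.0000) = (-0.1050, -0.1819, 0.0000)
eliminate P² terms by subtracting sphere 1 from 2 and 3
[-0.3529 0.1920 -0.0045]·P = -0.0018;  [-0.4521 -0.3637 0.2318]·P = 0.0160
det = 0.2152;  x = -0.0112+0.1992z,  y = -0.0301+0.3898z
into |P−O₁|² = l²: 1.1916z² + 0.1557z + -0.0706 = 0;  Δ = 0.3606;  z = -0.3173 or 0.1867 → z<0 root = -0.3173
x = -0.0744, y = -0.1538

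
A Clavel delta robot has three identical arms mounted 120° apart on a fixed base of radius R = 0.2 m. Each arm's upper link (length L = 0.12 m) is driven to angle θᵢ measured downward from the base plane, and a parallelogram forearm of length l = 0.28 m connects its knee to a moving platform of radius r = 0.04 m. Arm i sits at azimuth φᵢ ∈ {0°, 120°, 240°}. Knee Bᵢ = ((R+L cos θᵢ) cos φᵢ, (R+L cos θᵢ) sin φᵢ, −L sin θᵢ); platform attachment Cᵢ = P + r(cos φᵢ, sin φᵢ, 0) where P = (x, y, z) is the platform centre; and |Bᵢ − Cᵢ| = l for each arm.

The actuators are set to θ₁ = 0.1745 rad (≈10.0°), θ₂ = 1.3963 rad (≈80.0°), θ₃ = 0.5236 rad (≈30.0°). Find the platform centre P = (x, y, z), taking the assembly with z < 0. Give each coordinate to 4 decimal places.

φ1=0.0°: virtual centre (0.2782, 0.0000, -0.0208), radius l
arm 2 at φ=120.0°: ρ2 = 0.1808;  S2 = (-0.0904, 0.1566, -0.1182)
arm 3 at φ=240.0°: ρ3 = 0.2639;  S3 = (-0.1320, -0.2286, -0.0600)
|S₂|²−|S₁|² = -0.0312;  |S₃|²−|S₁|² = -0.0046
linear system: -0.7372x+0.3132y = -0.0312−-0.1947z; -0.8203x+-0.4571y = -0.0046−-0.0783z
det = 0.5939;  x = 0.0264+-0.1912z,  y = -0.0374+0.1717z
into |P−S₁|² = l²: 1.0660z² + 0.1251z + -0.0132 = 0;  Δ = 0.0718;  z = -0.1844 or 0.0670 → z<0 root = -0.1844
x = 0.0616, y = -0.0690

(0.0616, -0.0690, -0.1844)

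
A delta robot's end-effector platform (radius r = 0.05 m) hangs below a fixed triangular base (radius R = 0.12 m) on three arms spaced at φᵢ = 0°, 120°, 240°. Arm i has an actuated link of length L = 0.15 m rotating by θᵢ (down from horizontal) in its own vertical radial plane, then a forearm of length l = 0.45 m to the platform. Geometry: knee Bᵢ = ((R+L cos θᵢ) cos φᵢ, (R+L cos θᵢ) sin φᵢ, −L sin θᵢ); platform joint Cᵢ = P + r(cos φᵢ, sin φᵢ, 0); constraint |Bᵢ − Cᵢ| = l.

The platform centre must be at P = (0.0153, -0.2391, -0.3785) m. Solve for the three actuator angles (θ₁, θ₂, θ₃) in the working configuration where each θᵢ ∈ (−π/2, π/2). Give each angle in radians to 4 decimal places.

arm 1 (φ=0.0°): x'=0.0153, y'=-0.2391
  A cos θ + B sin θ = C:  0.0547·cos θ + -0.3785·sin θ = -0.0781
  γ=atan2(-0.3785,0.0547)=-1.4273;  ψ=arccos(-0.2042)=1.7764;  θ1=γ+ψ≈0.3491
arm 2 (φ=120.0°): x'=-0.2147, y'=0.1063
  A=0.2847, B=-0.3785, C=(l²−L²−A²−y'²−z²)/(2L)=-0.1854
  √(A²+B²)=0.4736;  θ2 = -0.9259+1.9730 ≈ 1.0472
arm 3 (φ=240.0°): x'=0.1994, y'=0.1328
  A=-0.1294, B=-0.3785, C=(l²−L²−A²−y'²−z²)/(2L)=0.0078
  γ=atan2(-0.3785,-0.1294)=-1.9003;  ψ=arccos(0.0196)=1.5512;  θ3=γ+ψ≈-0.3491

θ₁ = 0.3491, θ₂ = 1.0472, θ₃ = -0.3491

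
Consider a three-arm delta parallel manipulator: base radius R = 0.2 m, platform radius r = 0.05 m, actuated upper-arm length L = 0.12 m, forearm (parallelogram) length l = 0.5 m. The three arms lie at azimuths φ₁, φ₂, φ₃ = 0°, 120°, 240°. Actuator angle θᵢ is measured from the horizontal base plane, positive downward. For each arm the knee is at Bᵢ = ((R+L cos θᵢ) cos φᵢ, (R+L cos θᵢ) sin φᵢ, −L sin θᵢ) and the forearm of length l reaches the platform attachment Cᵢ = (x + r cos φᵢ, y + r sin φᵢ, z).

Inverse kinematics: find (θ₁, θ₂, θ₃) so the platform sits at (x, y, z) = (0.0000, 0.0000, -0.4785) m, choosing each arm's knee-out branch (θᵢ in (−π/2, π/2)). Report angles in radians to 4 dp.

φ1=0.0° → target in arm frame (0.0000, 0.0000)
  A=0.1500, B=-0.4785, C=(l²−L²−A²−y'²−z²)/(2L)=-0.0661
  θ1 = atan2(B,A) + arccos(C/0.5015) = 0.4360
rotate P by −φ2: (0.0000, 0.0000, -0.4785)
  A cos θ + B sin θ = C:  0.1500·cos θ + -0.4785·sin θ = -0.0661
  √(A²+B²)=0.5015;  θ2 = -1.2670+1.7030 ≈ 0.4360
arm 3 (φ=240.0°): x'=0.0000, y'=0.0000
  A=0.1500, B=-0.4785, C=(l²−L²−A²−y'²−z²)/(2L)=-0.0661
  √(A²+B²)=0.5015;  θ3 = -1.2670+1.7030 ≈ 0.4360

θ₁ = 0.4360, θ₂ = 0.4360, θ₃ = 0.4360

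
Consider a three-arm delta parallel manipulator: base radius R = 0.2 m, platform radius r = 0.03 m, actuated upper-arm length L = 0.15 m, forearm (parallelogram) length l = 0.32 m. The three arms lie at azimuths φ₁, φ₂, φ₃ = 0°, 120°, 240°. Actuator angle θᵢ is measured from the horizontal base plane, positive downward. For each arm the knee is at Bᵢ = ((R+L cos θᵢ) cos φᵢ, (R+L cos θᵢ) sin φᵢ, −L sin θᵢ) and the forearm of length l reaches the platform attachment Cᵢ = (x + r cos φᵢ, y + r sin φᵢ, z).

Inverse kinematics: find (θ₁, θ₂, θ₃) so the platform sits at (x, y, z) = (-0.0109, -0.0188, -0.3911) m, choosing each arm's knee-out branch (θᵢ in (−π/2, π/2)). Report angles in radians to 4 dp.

rotate P by −φ1: (-0.0109, -0.0188, -0.3911)
  e−x'=0.1809;  (l²−L²−(e−x')²−y'²−z²)/2L = -0.3538
  √(A²+B²)=0.4309;  θ1 = -1.1376+2.5340 ≈ 1.3965
arm 2 (φ=120.0°): x'=-0.0108, y'=0.0188
  A=0.1808, B=-0.3911, C=(l²−L²−A²−y'²−z²)/(2L)=-0.3537
  √(A²+B²)=0.4309;  θ2 = -1.1377+2.5338 ≈ 1.3961
φ3=240.0° → target in arm frame (0.0217, 0.0000)
  A=0.1483, B=-0.3911, C=(l²−L²−A²−y'²−z²)/(2L)=-0.3168
  θ3 = atan2(B,A) + arccos(C/0.4183) = 1.2218

θ₁ = 1.3965, θ₂ = 1.3961, θ₃ = 1.2218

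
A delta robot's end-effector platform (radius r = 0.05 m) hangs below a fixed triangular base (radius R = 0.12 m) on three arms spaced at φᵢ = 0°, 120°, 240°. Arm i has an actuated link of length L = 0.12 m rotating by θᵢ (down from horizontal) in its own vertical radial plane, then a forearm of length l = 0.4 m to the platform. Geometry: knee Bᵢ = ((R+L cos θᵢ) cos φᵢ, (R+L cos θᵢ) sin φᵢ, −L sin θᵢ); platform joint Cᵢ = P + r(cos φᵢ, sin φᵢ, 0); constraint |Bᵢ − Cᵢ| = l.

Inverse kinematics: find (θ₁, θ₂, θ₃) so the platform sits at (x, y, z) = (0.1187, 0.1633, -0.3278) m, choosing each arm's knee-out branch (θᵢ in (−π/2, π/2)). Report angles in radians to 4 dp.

θ₁ = -0.2623, θ₂ = -0.0874, θ₃ = 1.0470

φ1=0.0° → target in arm frame (0.1187, 0.1633)
  A cos θ + B sin θ = C:  -0.0487·cos θ + -0.3278·sin θ = 0.0380
  √(A²+B²)=0.3314;  θ1 = -1.7183+1.4560 ≈ -0.2623
arm 2 (φ=120.0°): x'=0.0821, y'=-0.1844
  e−x'=-0.0121;  (l²−L²−(e−x')²−y'²−z²)/2L = 0.0166
  √(A²+B²)=0.3280;  θ2 = -1.6076+1.5202 ≈ -0.0874
arm 3 (φ=240.0°): x'=-0.2008, y'=0.0211
  e−x'=0.2708;  (l²−L²−(e−x')²−y'²−z²)/2L = -0.1484
  γ=atan2(-0.3278,0.2708)=-0.8804;  ψ=arccos(-0.3491)=1.9274;  θ3=γ+ψ≈1.0470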